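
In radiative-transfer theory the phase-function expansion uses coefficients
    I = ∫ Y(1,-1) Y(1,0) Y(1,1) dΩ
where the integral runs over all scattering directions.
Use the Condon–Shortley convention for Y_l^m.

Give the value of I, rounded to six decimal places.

l₁+l₂+l₃=3 is odd: 3j(l;000)=0 ⇒ I=0

0.000000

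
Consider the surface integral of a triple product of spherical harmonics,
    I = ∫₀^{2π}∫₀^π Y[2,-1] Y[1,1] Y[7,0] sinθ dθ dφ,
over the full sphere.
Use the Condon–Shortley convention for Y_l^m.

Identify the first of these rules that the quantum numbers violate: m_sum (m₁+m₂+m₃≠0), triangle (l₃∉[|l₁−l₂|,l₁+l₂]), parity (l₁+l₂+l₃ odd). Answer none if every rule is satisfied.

Σmᵢ = 0  ✓
l₃∈[|l₁−l₂|,l₁+l₂]=[1,3], have l₃=7  ✗
Σlᵢ = 10 ⇒ even

triangle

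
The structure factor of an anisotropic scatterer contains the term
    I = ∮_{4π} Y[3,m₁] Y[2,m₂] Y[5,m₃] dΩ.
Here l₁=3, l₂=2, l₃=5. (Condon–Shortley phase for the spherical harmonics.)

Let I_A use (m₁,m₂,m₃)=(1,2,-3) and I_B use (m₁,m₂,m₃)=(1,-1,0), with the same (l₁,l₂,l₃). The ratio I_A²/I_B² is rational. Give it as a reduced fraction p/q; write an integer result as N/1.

7/5

l's match ⇒ only the (l;m) 3-j factors differ between A and B.
A: triangle coeff Δ(3,2,5) = 1/2310; Σ_t [0,0]: t=0:+1/1152 = 1/1152; (3j)²=1/33 [(3 2 5; 1 2 -3)], sign=+1
B: triangle coeff Δ(3,2,5) = 1/2310; Σ_t [0,0]: t=0:+1/288 = 1/288; (3j)²=5/231 [(3 2 5; 1 -1 0)], sign=-1
I_A²/I_B² = (1/33)/(5/231) = 7/5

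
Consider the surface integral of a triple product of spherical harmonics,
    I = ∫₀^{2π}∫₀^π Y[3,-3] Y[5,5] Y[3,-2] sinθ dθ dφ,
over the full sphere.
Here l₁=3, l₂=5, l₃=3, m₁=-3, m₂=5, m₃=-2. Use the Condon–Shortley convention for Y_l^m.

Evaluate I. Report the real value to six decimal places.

Σlᵢ=11 odd — θ-integrand is odd under cosθ→−cosθ; I=0

0.000000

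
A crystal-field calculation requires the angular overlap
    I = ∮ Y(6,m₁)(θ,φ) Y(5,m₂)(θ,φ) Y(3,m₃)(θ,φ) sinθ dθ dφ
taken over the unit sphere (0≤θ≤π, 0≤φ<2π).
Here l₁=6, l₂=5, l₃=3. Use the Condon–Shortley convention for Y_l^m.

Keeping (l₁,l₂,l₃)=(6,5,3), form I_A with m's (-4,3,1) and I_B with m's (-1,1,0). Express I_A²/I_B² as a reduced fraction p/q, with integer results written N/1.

6/7

l's match ⇒ only the (l;m) 3-j factors differ between A and B.
A: triangle coeff Δ(6,5,3) = 1/675675; Σ_t [6,8]: t=6:+1/69120 t=7:−1/30240 t=8:+1/322560 = -1/64512; (3j)²=10/1001 [(6 5 3; -4 3 1)], sign=-1
B: triangle coeff Δ(6,5,3) = 1/675675; Σ_t [4,6]: t=4:+1/6912 t=5:−1/2880 t=6:+1/17280 = -1/6912; (3j)²=5/429 [(6 5 3; -1 1 0)], sign=+1
I_A²/I_B² = (10/1001)/(5/429) = 6/7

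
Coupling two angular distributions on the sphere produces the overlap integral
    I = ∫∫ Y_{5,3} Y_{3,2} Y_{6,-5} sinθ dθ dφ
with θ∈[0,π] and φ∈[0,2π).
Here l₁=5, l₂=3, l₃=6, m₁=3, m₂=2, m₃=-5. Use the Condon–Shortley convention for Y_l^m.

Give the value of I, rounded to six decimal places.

m-sum 0 ✓  L=14 even ✓  2≤6≤8 ✓
Π(2lᵢ+1) = 11×7×13 = 1001
triangle coeff Δ(5,3,6) = 1/675675
Σ_t [0,2]: t=0:+1/8640 t=1:−1/2304 t=2:+1/8640 = -7/34560
(3j)²=7/429 [(5 3 6; 0 0 0)], sign=-1
Σ_t [1,2]: t=1:−1/120960 t=2:+1/483840 = -1/161280
(3j)²=2/91 [(5 3 6; 3 2 -5)], sign=+1
⇒ 4πI² = 14/39
I = (-1)√(14/39/(4π)) = -0.16901560

-0.169016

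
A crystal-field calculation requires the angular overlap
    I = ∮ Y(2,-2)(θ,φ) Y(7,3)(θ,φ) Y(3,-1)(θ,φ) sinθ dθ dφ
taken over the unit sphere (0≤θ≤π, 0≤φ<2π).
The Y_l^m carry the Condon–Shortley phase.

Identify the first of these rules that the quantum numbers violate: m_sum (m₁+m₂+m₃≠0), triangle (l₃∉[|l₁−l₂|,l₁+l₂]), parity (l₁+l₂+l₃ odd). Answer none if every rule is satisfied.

Σmᵢ = 0  ✓
l₃∈[|l₁−l₂|,l₁+l₂]=[5,9], have l₃=3  ✗
Σlᵢ = 12 ⇒ even

triangle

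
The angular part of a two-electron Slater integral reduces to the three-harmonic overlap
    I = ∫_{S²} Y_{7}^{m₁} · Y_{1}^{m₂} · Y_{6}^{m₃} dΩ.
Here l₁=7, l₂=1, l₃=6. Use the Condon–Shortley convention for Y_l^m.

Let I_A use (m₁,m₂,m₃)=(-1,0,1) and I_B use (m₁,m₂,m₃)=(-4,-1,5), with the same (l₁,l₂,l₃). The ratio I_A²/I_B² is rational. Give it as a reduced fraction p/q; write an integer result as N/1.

16/1

l's match ⇒ only the (l;m) 3-j factors differ between A and B.
A: triangle coeff Δ(7,1,6) = 1/1365; Σ_t [1,1]: t=1:−1/604800 = -1/604800; (3j)²=16/455 [(7 1 6; -1 0 1)], sign=+1
B: triangle coeff Δ(7,1,6) = 1/1365; Σ_t [0,0]: t=0:+1/79833600 = 1/79833600; (3j)²=1/455 [(7 1 6; -4 -1 5)], sign=-1
I_A²/I_B² = (16/455)/(1/455) = 16/1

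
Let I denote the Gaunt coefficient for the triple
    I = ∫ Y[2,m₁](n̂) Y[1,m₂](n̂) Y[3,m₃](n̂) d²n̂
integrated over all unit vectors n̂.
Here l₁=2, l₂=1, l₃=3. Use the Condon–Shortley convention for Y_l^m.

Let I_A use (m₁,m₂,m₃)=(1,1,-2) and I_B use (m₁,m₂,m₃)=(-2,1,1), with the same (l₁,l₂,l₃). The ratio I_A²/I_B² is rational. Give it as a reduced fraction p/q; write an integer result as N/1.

10/1

Same 2,1,3: normalisation and zero-m 3j drop out of the ratio.
A: Δ: 0! 4! 2! / 7! → 1/105; sum: t=0:+1/12 = 1/12; 3j²(2 1 3; 1 1 -2) = Δ·Π!·Σ² = 2/21  (sign -1)
B: Δ: 0! 4! 2! / 7! → 1/105; sum: t=0:+1/48 = 1/48; 3j²(2 1 3; -2 1 1) = Δ·Π!·Σ² = 1/105  (sign +1)
I_A²/I_B² = (2/21)/(1/105) = 10/1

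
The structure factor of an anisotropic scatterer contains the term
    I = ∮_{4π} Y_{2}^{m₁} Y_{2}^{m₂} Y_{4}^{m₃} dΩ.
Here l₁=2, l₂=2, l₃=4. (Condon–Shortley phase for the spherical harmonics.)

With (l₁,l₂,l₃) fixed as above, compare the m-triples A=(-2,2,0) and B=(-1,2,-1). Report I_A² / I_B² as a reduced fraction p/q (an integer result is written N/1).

1/5

Same 2,2,4: normalisation and zero-m 3j drop out of the ratio.
A: Δ: 0! 4! 4! / 9! → 1/630; sum: t=0:+1/576 = 1/576; 3j²(2 2 4; -2 2 0) = Δ·Π!·Σ² = 1/630  (sign +1)
B: Δ: 0! 4! 4! / 9! → 1/630; sum: t=0:+1/144 = 1/144; 3j²(2 2 4; -1 2 -1) = Δ·Π!·Σ² = 1/126  (sign -1)
I_A²/I_B² = (1/630)/(1/126) = 1/5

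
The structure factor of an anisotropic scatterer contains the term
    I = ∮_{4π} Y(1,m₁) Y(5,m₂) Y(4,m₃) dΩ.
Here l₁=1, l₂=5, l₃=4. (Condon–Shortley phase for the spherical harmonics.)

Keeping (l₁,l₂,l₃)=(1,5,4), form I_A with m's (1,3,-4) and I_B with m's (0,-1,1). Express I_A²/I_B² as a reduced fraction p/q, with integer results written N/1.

1/24

Same 1,5,4: normalisation and zero-m 3j drop out of the ratio.
A: Δ: 2! 0! 8! / 11! → 1/495; sum: t=0:+1/80640 = 1/80640; 3j²(1 5 4; 1 3 -4) = Δ·Π!·Σ² = 1/495  (sign +1)
B: Δ: 2! 0! 8! / 11! → 1/495; sum: t=1:−1/720 = -1/720; 3j²(1 5 4; 0 -1 1) = Δ·Π!·Σ² = 8/165  (sign +1)
I_A²/I_B² = (1/495)/(8/165) = 1/24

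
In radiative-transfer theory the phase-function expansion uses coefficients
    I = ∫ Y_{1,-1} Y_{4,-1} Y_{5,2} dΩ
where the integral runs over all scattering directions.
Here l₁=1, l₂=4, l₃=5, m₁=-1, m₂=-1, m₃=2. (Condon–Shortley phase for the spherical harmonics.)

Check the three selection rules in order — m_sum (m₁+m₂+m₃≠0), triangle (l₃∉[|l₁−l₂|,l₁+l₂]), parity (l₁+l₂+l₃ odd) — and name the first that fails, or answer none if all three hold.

none

m₁+m₂+m₃ = -1 − 1 + 2 = 0  ✓
triangle: |1−4|=3 ≤ l₃=5 ≤ 1+4=5  ✓
parity: l₁+l₂+l₃ = 10 is even  ✓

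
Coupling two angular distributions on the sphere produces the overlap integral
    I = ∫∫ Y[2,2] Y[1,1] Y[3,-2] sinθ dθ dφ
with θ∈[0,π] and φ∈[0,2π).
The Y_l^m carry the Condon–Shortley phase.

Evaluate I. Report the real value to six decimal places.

0.000000

2 + 1 − 2 = 1 ≠ 0: azimuthal integral kills it; I = 0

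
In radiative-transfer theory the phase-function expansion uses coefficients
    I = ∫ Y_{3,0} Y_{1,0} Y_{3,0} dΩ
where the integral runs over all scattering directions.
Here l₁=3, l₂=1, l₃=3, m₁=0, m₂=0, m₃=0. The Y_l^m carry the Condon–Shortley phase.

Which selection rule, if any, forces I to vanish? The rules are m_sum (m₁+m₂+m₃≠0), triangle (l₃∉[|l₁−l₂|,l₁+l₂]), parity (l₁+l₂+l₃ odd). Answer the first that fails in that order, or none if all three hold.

azimuthal sum: 0 + 0 + 0 = 0  ✓
2 ≤ 3 ≤ 4 (triangle on l)  ✓
L = 3 + 1 + 3 = 7 (odd)  ✗

parity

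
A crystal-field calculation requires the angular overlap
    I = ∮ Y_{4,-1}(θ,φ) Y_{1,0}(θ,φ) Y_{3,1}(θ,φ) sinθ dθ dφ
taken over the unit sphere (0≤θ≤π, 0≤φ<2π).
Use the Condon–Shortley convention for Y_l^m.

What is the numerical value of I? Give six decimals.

Checks pass: Σm=0; 8 even; l₃=3∈[3,5].
(2·4+1)(2·1+1)(2·3+1) = 189
Δ: 2! 6! 0! / 9! → 1/252
sum: t=1:−1/36 = -1/36
3j²(4 1 3; 0 0 0) = Δ·Π!·Σ² = 4/63  (sign +1)
sum: t=1:−1/48 = -1/48
3j²(4 1 3; -1 0 1) = Δ·Π!·Σ² = 5/84  (sign -1)
combine: 4πI² = 189·4/63·5/84 = 5/7
take √, sign -1: I = -0.23841361

-0.238414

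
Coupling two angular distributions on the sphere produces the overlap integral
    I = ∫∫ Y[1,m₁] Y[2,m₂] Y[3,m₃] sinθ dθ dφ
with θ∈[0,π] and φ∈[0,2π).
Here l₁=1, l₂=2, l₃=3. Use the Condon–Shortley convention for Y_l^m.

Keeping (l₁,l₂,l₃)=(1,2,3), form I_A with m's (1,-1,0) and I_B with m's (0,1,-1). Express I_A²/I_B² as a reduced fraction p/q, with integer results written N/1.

3/8

l's match ⇒ only the (l;m) 3-j factors differ between A and B.
A: triangle coeff Δ(1,2,3) = 1/105; Σ_t [0,0]: t=0:+1/12 = 1/12; (3j)²=1/35 [(1 2 3; 1 -1 0)], sign=-1
B: triangle coeff Δ(1,2,3) = 1/105; Σ_t [0,0]: t=0:+1/6 = 1/6; (3j)²=8/105 [(1 2 3; 0 1 -1)], sign=+1
I_A²/I_B² = (1/35)/(8/105) = 3/8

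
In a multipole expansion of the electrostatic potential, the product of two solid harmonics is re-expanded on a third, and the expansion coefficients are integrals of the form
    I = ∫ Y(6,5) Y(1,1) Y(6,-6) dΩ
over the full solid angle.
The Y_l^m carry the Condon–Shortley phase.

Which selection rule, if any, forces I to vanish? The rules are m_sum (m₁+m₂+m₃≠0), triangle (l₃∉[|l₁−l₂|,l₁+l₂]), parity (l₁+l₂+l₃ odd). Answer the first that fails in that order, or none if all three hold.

azimuthal sum: 5 + 1 − 6 = 0  ✓
5 ≤ 6 ≤ 7 (triangle on l)  ✓
L = 6 + 1 + 6 = 13 (odd)  ✗

parity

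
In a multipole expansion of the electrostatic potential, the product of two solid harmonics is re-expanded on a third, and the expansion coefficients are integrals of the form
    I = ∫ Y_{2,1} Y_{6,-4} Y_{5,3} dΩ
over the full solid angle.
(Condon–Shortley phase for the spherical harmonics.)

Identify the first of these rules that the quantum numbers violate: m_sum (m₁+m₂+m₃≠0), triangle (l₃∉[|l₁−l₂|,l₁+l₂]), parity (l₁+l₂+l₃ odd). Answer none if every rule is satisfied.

azimuthal sum: 1 − 4 + 3 = 0  ✓
4 ≤ 5 ≤ 8 (triangle on l)  ✓
L = 2 + 6 + 5 = 13 (odd)  ✗

parity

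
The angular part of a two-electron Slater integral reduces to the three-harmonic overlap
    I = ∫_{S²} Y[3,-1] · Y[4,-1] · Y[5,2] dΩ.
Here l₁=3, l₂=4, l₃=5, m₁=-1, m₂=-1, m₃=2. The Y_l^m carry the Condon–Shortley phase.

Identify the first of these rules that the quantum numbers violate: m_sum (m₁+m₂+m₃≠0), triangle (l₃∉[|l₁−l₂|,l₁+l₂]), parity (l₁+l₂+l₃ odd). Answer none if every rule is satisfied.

none

azimuthal sum: -1 − 1 + 2 = 0  ✓
1 ≤ 5 ≤ 7 (triangle on l)  ✓
L = 3 + 4 + 5 = 12 (even)  ✓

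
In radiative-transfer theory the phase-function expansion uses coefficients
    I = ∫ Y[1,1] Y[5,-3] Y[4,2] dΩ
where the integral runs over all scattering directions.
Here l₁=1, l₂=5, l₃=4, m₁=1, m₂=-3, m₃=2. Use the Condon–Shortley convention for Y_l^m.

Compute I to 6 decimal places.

-0.259847

Checks pass: Σm=0; 10 even; l₃=4∈[4,6].
(2·1+1)(2·5+1)(2·4+1) = 297
Δ: 2! 0! 8! / 11! → 1/495
sum: t=1:−1/576 = -1/576
3j²(1 5 4; 0 0 0) = Δ·Π!·Σ² = 5/99  (sign -1)
sum: t=0:+1/2880 = 1/2880
3j²(1 5 4; 1 -3 2) = Δ·Π!·Σ² = 28/495  (sign +1)
combine: 4πI² = 297·5/99·28/495 = 28/33
take √, sign -1: I = -0.25984664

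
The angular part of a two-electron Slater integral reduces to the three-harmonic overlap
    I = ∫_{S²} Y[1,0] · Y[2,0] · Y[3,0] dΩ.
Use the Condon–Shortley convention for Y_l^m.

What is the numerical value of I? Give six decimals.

Rules hold: Σm=0, L=6 even, 1≤3≤3.
N = 3·5·7 = 105
Δ = 0!·2!·4!/7! = 1/105
Racah Σ t=0..0: t=0:+1/4 = 1/4
⇒ 3j(1 2 3; 0 0 0)² = 3/35, sgn -1
(m-triple is (0,0,0) — same symbol as above.)
4πI² = N·(3j₀)²·(3jₘ)² = 27/35
I = +1·√(0.771429/4π) = 0.24776670

0.247767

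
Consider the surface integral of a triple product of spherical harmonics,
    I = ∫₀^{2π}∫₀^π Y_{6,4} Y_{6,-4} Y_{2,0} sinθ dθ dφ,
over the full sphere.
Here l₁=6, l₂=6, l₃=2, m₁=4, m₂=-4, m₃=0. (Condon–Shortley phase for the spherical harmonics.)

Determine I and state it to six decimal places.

-0.022938

Checks pass: Σm=0; 14 even; l₃=2∈[0,12].
(2·6+1)(2·6+1)(2·2+1) = 845
Δ: 10! 2! 2! / 15! → 1/90090
sum: t=4:+1/69120 t=5:−1/14400 t=6:+1/69120 = -7/172800
3j²(6 6 2; 0 0 0) = Δ·Π!·Σ² = 14/715  (sign -1)
sum: t=0:+1/14515200 t=1:−1/362880 t=2:+1/322560 = 1/2419200
3j²(6 6 2; 4 -4 0) = Δ·Π!·Σ² = 2/5005  (sign +1)
combine: 4πI² = 845·14/715·2/5005 = 4/605
take √, sign -1: I = -0.02293757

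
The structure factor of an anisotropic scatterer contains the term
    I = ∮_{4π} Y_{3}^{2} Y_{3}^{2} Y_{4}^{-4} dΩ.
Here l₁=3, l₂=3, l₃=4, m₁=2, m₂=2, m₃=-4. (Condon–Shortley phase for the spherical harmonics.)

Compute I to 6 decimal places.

0.214561

Checks pass: Σm=0; 10 even; l₃=4∈[0,6].
(2·3+1)(2·3+1)(2·4+1) = 441
Δ: 2! 4! 4! / 11! → 1/34650
sum: t=0:+1/72 t=1:−1/16 t=2:+1/72 = -5/144
3j²(3 3 4; 0 0 0) = Δ·Π!·Σ² = 2/77  (sign -1)
sum: t=1:−1/576 = -1/576
3j²(3 3 4; 2 2 -4) = Δ·Π!·Σ² = 5/99  (sign -1)
combine: 4πI² = 441·2/77·5/99 = 70/121
take √, sign +1: I = 0.21456131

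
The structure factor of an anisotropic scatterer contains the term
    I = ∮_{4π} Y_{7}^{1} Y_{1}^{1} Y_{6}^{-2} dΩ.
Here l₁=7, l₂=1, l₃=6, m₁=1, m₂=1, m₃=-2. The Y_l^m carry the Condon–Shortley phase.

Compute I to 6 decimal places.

m-sum 0 ✓  L=14 even ✓  6≤6≤8 ✓
Π(2lᵢ+1) = 15×3×13 = 585
triangle coeff Δ(7,1,6) = 1/1365
Σ_t [1,1]: t=1:−1/518400 = -1/518400
(3j)²=7/195 [(7 1 6; 0 0 0)], sign=-1
Σ_t [2,2]: t=2:+1/1935360 = 1/1935360
(3j)²=1/91 [(7 1 6; 1 1 -2)], sign=+1
⇒ 4πI² = 3/13
I = (-1)√(3/13/(4π)) = -0.13551395

-0.135514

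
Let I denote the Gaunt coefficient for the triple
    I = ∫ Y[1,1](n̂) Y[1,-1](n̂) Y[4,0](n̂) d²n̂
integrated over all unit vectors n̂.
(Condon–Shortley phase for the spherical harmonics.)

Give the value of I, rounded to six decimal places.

|1−1|≤4≤1+1 violated ⇒ I = 0

0.000000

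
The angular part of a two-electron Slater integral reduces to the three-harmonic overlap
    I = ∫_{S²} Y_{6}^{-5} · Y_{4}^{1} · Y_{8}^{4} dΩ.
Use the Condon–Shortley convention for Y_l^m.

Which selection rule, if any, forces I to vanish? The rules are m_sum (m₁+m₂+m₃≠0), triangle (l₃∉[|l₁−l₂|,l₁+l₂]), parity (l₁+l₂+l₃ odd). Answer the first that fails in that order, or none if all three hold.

none

azimuthal sum: -5 + 1 + 4 = 0  ✓
2 ≤ 8 ≤ 10 (triangle on l)  ✓
L = 6 + 4 + 8 = 18 (even)  ✓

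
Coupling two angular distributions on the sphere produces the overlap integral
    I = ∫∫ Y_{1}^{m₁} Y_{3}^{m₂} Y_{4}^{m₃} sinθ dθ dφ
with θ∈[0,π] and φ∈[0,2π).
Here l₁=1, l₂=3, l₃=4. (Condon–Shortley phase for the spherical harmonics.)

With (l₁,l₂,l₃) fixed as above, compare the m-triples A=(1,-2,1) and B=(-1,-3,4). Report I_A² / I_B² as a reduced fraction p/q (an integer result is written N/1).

3/28

Shared (l₁,l₂,l₃)=(1,3,4): N and (l;000)² cancel in I_A²/I_B².
A: Δ = 0!·2!·6!/9! = 1/252; Racah Σ t=0..0: t=0:+1/240 = 1/240; ⇒ 3j(1 3 4; 1 -2 1)² = 1/84, sgn -1
B: Δ = 0!·2!·6!/9! = 1/252; Racah Σ t=0..0: t=0:+1/1440 = 1/1440; ⇒ 3j(1 3 4; -1 -3 4)² = 1/9, sgn +1
I_A²/I_B² = (1/84)/(1/9) = 3/28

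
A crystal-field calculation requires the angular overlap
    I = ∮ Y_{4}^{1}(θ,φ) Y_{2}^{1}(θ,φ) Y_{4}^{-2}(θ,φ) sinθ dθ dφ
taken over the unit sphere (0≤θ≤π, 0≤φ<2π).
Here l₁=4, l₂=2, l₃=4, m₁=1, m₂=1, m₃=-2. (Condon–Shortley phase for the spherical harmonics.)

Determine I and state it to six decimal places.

Rules hold: Σm=0, L=10 even, 2≤4≤6.
N = 9·5·9 = 405
Δ = 2!·6!·2!/11! = 1/13860
Racah Σ t=0..2: t=0:+1/192 t=1:−1/36 t=2:+1/192 = -5/288
⇒ 3j(4 2 4; 0 0 0)² = 20/693, sgn -1
Racah Σ t=1..2: t=1:−1/96 t=2:+1/240 = -1/160
⇒ 3j(4 2 4; 1 1 -2)² = 27/1540, sgn -1
4πI² = N·(3j₀)²·(3jₘ)² = 1215/5929
I = +1·√(0.204925/4π) = 0.12770047

0.127700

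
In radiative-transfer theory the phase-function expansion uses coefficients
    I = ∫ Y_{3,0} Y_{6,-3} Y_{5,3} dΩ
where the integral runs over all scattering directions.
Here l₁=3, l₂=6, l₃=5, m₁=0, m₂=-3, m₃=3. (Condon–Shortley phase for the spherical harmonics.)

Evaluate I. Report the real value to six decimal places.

0.036034

m-sum 0 ✓  L=14 even ✓  3≤5≤9 ✓
Π(2lᵢ+1) = 7×13×11 = 1001
triangle coeff Δ(3,6,5) = 1/675675
Σ_t [1,3]: t=1:−1/8640 t=2:+1/2304 t=3:−1/8640 = 7/34560
(3j)²=7/429 [(3 6 5; 0 0 0)], sign=-1
Σ_t [1,3]: t=1:−1/17280 t=2:+1/20160 t=3:−1/483840 = -1/96768
(3j)²=1/1001 [(3 6 5; 0 -3 3)], sign=-1
⇒ 4πI² = 7/429
I = (+1)√(7/429/(4π)) = 0.03603425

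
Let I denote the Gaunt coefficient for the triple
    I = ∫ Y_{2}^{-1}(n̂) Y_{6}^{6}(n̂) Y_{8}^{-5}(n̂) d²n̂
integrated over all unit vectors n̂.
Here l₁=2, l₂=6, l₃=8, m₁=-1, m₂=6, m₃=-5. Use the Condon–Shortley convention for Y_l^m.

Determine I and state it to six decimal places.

-0.030597

Checks pass: Σm=0; 16 even; l₃=8∈[4,8].
(2·2+1)(2·6+1)(2·8+1) = 1105
Δ: 0! 4! 12! / 17! → 1/30940
sum: t=0:+1/2073600 = 1/2073600
3j²(2 6 8; 0 0 0) = Δ·Π!·Σ² = 28/1105  (sign +1)
sum: t=0:+1/2874009600 = 1/2874009600
3j²(2 6 8; -1 6 -5) = Δ·Π!·Σ² = 1/2380  (sign -1)
combine: 4πI² = 1105·28/1105·1/2380 = 1/85
take √, sign -1: I = -0.03059748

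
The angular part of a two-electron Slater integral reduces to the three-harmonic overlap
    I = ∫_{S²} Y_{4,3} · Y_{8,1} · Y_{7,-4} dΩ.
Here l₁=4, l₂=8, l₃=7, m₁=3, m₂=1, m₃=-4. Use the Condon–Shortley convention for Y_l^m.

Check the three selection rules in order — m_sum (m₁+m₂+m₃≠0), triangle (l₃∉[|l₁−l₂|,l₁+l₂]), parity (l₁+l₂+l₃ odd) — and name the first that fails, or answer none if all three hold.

parity

m₁+m₂+m₃ = 3 + 1 − 4 = 0  ✓
triangle: |4−8|=4 ≤ l₃=7 ≤ 4+8=12  ✓
parity: l₁+l₂+l₃ = 19 is odd  ✗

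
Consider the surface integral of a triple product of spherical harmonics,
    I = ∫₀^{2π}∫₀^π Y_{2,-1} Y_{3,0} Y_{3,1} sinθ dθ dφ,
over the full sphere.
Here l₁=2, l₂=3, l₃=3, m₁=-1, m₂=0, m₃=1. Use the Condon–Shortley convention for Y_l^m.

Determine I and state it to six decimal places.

Checks pass: Σm=0; 8 even; l₃=3∈[1,5].
(2·2+1)(2·3+1)(2·3+1) = 245
Δ: 2! 2! 4! / 9! → 1/3780
sum: t=0:+1/24 t=1:−1/4 t=2:+1/24 = -1/6
3j²(2 3 3; 0 0 0) = Δ·Π!·Σ² = 4/105  (sign +1)
sum: t=1:−1/8 t=2:+1/12 = -1/24
3j²(2 3 3; -1 0 1) = Δ·Π!·Σ² = 1/210  (sign -1)
combine: 4πI² = 245·4/105·1/210 = 2/45
take √, sign -1: I = -0.05947080

-0.059471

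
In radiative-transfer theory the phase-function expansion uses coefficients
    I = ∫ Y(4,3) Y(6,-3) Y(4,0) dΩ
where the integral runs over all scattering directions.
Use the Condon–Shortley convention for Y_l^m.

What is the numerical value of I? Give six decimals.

m-sum 0 ✓  L=14 even ✓  2≤4≤10 ✓
Π(2lᵢ+1) = 9×13×9 = 1053
triangle coeff Δ(4,6,4) = 1/1261260
Σ_t [2,4]: t=2:+1/4608 t=3:−1/1296 t=4:+1/4608 = -7/20736
(3j)²=20/1287 [(4 6 4; 0 0 0)], sign=-1
Σ_t [0,1]: t=0:+1/25920 t=1:−1/11520 = -1/20736
(3j)²=5/429 [(4 6 4; 3 -3 0)], sign=-1
⇒ 4πI² = 300/1573
I = (+1)√(300/1573/(4π)) = 0.12319450

0.123195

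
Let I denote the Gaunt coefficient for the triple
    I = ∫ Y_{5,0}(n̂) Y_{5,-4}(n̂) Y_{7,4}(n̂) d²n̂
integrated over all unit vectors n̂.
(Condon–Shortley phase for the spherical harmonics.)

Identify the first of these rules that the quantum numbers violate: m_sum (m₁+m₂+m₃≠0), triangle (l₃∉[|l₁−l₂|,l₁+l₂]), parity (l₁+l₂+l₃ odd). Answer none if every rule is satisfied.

Σmᵢ = 0  ✓
l₃∈[|l₁−l₂|,l₁+l₂]=[0,10], have l₃=7  ✓
Σlᵢ = 17 ⇒ odd  ✗

parity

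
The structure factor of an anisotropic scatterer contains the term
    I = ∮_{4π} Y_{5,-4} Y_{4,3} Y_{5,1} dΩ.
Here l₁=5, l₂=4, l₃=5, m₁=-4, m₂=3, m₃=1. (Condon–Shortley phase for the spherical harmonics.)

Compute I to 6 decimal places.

Rules hold: Σm=0, L=14 even, 1≤5≤9.
N = 11·9·11 = 1089
Δ = 4!·6!·4!/15! = 1/3153150
Racah Σ t=0..4: t=0:+1/69120 t=1:−1/1728 t=2:+1/576 t=3:−1/1728 t=4:+1/69120 = 7/11520
⇒ 3j(5 4 5; 0 0 0)² = 2/143, sgn -1
Racah Σ t=3..4: t=3:−1/103680 t=4:+1/17280 = 1/20736
⇒ 3j(5 4 5; -4 3 1)² = 10/429, sgn +1
4πI² = N·(3j₀)²·(3jₘ)² = 60/169
I = -1·√(0.35503/4π) = -0.16808437

-0.168084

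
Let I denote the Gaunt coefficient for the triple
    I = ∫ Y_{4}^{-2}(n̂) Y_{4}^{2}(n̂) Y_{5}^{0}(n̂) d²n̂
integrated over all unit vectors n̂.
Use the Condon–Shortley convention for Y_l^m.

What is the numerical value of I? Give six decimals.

0.000000

L=13 odd ⇒ parity kills the (l;000) factor ⇒ I = 0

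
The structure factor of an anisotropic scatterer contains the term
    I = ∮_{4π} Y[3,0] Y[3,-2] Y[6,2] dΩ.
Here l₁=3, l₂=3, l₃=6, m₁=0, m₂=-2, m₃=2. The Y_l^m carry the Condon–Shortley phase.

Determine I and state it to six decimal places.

0.177420

m-sum 0 ✓  L=12 even ✓  0≤6≤6 ✓
Π(2lᵢ+1) = 7×7×13 = 637
triangle coeff Δ(3,3,6) = 1/12012
Σ_t [0,0]: t=0:+1/1296 = 1/1296
(3j)²=100/3003 [(3 3 6; 0 0 0)], sign=+1
Σ_t [0,0]: t=0:+1/4320 = 1/4320
(3j)²=8/429 [(3 3 6; 0 -2 2)], sign=+1
⇒ 4πI² = 5600/14157
I = (+1)√(5600/14157/(4π)) = 0.17742036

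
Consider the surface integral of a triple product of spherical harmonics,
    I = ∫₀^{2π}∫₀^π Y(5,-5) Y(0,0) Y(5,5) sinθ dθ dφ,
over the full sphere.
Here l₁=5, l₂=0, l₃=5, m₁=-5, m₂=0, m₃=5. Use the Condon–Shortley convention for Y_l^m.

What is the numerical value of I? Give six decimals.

-0.282095

Rules hold: Σm=0, L=10 even, 5≤5≤5.
N = 11·1·11 = 121
Δ = 0!·10!·0!/11! = 1/11
Racah Σ t=0..0: t=0:+1/14400 = 1/14400
⇒ 3j(5 0 5; 0 0 0)² = 1/11, sgn -1
Racah Σ t=0..0: t=0:+1/3628800 = 1/3628800
⇒ 3j(5 0 5; -5 0 5)² = 1/11, sgn +1
4πI² = N·(3j₀)²·(3jₘ)² = 1/1
I = -1·√(1/4π) = -0.28209479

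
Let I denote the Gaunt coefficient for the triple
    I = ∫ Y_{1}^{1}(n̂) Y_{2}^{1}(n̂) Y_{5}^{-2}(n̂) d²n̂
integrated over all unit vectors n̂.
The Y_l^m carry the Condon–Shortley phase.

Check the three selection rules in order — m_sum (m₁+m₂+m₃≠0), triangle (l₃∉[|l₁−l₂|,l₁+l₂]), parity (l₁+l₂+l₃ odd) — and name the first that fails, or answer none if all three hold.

triangle

m₁+m₂+m₃ = 1 + 1 − 2 = 0  ✓
triangle: |1−2|=1 ≤ l₃=5 ≤ 1+2=3  ✗
parity: l₁+l₂+l₃ = 8 is even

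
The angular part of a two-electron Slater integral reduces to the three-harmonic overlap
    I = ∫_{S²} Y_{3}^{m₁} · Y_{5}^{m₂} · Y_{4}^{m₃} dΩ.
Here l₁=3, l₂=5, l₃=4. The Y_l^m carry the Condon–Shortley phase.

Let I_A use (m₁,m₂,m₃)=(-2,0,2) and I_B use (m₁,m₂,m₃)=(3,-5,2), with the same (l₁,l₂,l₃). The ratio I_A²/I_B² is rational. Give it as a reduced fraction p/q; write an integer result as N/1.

Shared (l₁,l₂,l₃)=(3,5,4): N and (l;000)² cancel in I_A²/I_B².
A: Δ = 4!·2!·6!/13! = 1/180180; Racah Σ t=3..4: t=3:−1/576 t=4:+1/2880 = -1/720; ⇒ 3j(3 5 4; -2 0 2)² = 80/3003, sgn -1
B: Δ = 4!·2!·6!/13! = 1/180180; Racah Σ t=0..0: t=0:+1/34560 = 1/34560; ⇒ 3j(3 5 4; 3 -5 2)² = 5/286, sgn +1
I_A²/I_B² = (80/3003)/(5/286) = 32/21

32/21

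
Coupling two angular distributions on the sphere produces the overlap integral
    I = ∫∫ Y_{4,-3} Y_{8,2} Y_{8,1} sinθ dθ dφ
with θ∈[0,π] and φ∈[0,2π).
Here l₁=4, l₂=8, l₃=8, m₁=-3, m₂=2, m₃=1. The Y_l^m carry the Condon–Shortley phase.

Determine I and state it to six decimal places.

m-sum 0 ✓  L=20 even ✓  4≤8≤12 ✓
Π(2lᵢ+1) = 9×17×17 = 2601
triangle coeff Δ(4,8,8) = 1/185175900
Σ_t [0,4]: t=0:+1/557383680 t=1:−1/21772800 t=2:+1/8294400 t=3:−1/21772800 t=4:+1/557383680 = 1/30965760
(3j)²=36/4199 [(4 8 8; 0 0 0)], sign=+1
Σ_t [3,4]: t=3:−1/87091200 t=4:+1/74649600 = 1/522547200
(3j)²=2/4199 [(4 8 8; -3 2 1)], sign=-1
⇒ 4πI² = 648/61009
I = (-1)√(648/61009/(4π)) = -0.02907272

-0.029073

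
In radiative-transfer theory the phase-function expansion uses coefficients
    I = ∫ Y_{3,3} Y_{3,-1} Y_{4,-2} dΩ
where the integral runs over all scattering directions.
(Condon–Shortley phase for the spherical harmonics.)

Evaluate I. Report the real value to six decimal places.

-0.188451

Checks pass: Σm=0; 10 even; l₃=4∈[0,6].
(2·3+1)(2·3+1)(2·4+1) = 441
Δ: 2! 4! 4! / 11! → 1/34650
sum: t=0:+1/72 t=1:−1/16 t=2:+1/72 = -5/144
3j²(3 3 4; 0 0 0) = Δ·Π!·Σ² = 2/77  (sign -1)
sum: t=0:+1/192 = 1/192
3j²(3 3 4; 3 -1 -2) = Δ·Π!·Σ² = 3/77  (sign +1)
combine: 4πI² = 441·2/77·3/77 = 54/121
take √, sign -1: I = -0.18845135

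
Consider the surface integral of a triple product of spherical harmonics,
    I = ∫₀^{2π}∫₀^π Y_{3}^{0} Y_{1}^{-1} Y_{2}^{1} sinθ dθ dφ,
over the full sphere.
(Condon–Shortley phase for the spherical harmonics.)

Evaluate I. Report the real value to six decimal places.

m-sum 0 ✓  L=6 even ✓  2≤2≤4 ✓
Π(2lᵢ+1) = 7×3×5 = 105
triangle coeff Δ(3,1,2) = 1/105
Σ_t [1,1]: t=1:−1/4 = -1/4
(3j)²=3/35 [(3 1 2; 0 0 0)], sign=-1
Σ_t [0,0]: t=0:+1/12 = 1/12
(3j)²=1/35 [(3 1 2; 0 -1 1)], sign=-1
⇒ 4πI² = 9/35
I = (+1)√(9/35/(4π)) = 0.14304817

0.143048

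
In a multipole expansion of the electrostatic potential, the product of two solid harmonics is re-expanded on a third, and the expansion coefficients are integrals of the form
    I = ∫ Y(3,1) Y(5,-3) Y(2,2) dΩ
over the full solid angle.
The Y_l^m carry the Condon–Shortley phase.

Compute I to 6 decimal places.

Checks pass: Σm=0; 10 even; l₃=2∈[2,8].
(2·3+1)(2·5+1)(2·2+1) = 385
Δ: 6! 0! 4! / 11! → 1/2310
sum: t=3:−1/144 = -1/144
3j²(3 5 2; 0 0 0) = Δ·Π!·Σ² = 10/231  (sign -1)
sum: t=2:+1/1152 = 1/1152
3j²(3 5 2; 1 -3 2) = Δ·Π!·Σ² = 1/33  (sign +1)
combine: 4πI² = 385·10/231·1/33 = 50/99
take √, sign -1: I = -0.20047604

-0.200476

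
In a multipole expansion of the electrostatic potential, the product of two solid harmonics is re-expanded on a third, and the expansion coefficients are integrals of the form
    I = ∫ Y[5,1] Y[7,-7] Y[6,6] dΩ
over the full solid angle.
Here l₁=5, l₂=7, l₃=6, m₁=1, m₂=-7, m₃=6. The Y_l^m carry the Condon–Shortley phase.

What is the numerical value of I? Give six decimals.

Checks pass: Σm=0; 18 even; l₃=6∈[2,12].
(2·5+1)(2·7+1)(2·6+1) = 2145
Δ: 6! 4! 8! / 19! → 1/174594420
sum: t=1:−1/4147200 t=2:+1/207360 t=3:−1/82944 t=4:+1/207360 t=5:−1/4147200 = -1/345600
3j²(5 7 6; 0 0 0) = Δ·Π!·Σ² = 420/46189  (sign -1)
sum: t=0:+1/696729600 = 1/696729600
3j²(5 7 6; 1 -7 6) = Δ·Π!·Σ² = 11/1292  (sign +1)
combine: 4πI² = 2145·420/46189·11/1292 = 17325/104329
take √, sign -1: I = -0.11495534

-0.114955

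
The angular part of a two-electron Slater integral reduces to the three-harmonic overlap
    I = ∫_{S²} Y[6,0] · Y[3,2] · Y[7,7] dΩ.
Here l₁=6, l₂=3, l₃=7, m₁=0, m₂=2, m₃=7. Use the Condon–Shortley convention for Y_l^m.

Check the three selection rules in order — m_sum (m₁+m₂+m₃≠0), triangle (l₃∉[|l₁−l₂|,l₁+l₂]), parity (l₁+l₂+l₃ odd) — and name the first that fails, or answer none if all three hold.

Σmᵢ = 9  ✗
l₃∈[|l₁−l₂|,l₁+l₂]=[3,9], have l₃=7
Σlᵢ = 16 ⇒ even

m_sum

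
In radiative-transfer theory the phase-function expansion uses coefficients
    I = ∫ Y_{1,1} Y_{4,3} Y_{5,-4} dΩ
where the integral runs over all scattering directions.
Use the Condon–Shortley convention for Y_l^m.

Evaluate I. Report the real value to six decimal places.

Rules hold: Σm=0, L=10 even, 3≤5≤5.
N = 3·9·11 = 297
Δ = 0!·2!·8!/11! = 1/495
Racah Σ t=0..0: t=0:+1/576 = 1/576
⇒ 3j(1 4 5; 0 0 0)² = 5/99, sgn -1
Racah Σ t=0..0: t=0:+1/10080 = 1/10080
⇒ 3j(1 4 5; 1 3 -4)² = 4/55, sgn -1
4πI² = N·(3j₀)²·(3jₘ)² = 12/11
I = +1·√(1.09091/4π) = 0.29463840

0.294638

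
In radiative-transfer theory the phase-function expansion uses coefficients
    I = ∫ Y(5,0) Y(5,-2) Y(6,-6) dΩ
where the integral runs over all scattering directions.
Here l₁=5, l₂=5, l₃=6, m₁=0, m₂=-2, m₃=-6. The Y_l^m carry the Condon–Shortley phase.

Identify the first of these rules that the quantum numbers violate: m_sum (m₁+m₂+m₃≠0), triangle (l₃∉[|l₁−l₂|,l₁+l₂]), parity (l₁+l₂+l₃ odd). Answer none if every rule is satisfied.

m_sum

Σmᵢ = -8  ✗
l₃∈[|l₁−l₂|,l₁+l₂]=[0,10], have l₃=6
Σlᵢ = 16 ⇒ even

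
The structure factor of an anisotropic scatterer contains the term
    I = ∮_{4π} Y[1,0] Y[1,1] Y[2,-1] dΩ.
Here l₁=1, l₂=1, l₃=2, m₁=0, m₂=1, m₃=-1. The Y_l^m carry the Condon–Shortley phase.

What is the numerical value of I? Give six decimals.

-0.218510

m-sum 0 ✓  L=4 even ✓  0≤2≤2 ✓
Π(2lᵢ+1) = 3×3×5 = 45
triangle coeff Δ(1,1,2) = 1/30
Σ_t [0,0]: t=0:+1/1 = 1/1
(3j)²=2/15 [(1 1 2; 0 0 0)], sign=+1
Σ_t [0,0]: t=0:+1/2 = 1/2
(3j)²=1/10 [(1 1 2; 0 1 -1)], sign=-1
⇒ 4πI² = 3/5
I = (-1)√(3/5/(4π)) = -0.21850969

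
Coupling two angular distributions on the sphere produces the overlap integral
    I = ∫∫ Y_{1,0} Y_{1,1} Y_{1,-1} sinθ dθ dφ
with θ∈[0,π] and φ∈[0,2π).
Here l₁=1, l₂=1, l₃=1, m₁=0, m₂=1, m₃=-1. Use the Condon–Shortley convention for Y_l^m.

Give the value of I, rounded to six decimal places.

0.000000

L=3 odd ⇒ parity kills the (l;000) factor ⇒ I = 0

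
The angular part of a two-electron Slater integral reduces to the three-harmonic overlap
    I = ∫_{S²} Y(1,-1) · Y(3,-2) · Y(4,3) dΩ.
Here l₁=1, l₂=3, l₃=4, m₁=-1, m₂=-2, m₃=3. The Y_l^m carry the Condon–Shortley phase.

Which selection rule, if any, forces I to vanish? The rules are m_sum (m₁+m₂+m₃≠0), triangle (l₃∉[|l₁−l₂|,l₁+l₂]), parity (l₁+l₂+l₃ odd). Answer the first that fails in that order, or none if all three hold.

none

Σmᵢ = 0  ✓
l₃∈[|l₁−l₂|,l₁+l₂]=[2,4], have l₃=4  ✓
Σlᵢ = 8 ⇒ even  ✓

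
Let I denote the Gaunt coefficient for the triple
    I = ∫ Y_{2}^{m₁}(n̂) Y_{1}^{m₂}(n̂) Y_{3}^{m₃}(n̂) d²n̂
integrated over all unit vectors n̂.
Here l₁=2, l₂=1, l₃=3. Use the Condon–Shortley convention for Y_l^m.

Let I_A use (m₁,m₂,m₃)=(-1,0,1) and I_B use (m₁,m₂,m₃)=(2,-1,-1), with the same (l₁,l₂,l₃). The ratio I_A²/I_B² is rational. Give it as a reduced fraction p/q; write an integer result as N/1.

8/1

l's match ⇒ only the (l;m) 3-j factors differ between A and B.
A: triangle coeff Δ(2,1,3) = 1/105; Σ_t [0,0]: t=0:+1/6 = 1/6; (3j)²=8/105 [(2 1 3; -1 0 1)], sign=+1
B: triangle coeff Δ(2,1,3) = 1/105; Σ_t [0,0]: t=0:+1/48 = 1/48; (3j)²=1/105 [(2 1 3; 2 -1 -1)], sign=+1
I_A²/I_B² = (8/105)/(1/105) = 8/1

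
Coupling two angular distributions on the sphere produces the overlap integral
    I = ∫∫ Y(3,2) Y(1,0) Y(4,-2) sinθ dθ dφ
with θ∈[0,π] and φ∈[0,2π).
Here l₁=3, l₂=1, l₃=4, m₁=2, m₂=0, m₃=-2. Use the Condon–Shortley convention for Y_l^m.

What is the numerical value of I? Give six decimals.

0.213244

Rules hold: Σm=0, L=8 even, 2≤4≤4.
N = 7·3·9 = 189
Δ = 0!·6!·2!/9! = 1/252
Racah Σ t=0..0: t=0:+1/36 = 1/36
⇒ 3j(3 1 4; 0 0 0)² = 4/63, sgn +1
Racah Σ t=0..0: t=0:+1/120 = 1/120
⇒ 3j(3 1 4; 2 0 -2)² = 1/21, sgn +1
4πI² = N·(3j₀)²·(3jₘ)² = 4/7
I = +1·√(0.571429/4π) = 0.21324362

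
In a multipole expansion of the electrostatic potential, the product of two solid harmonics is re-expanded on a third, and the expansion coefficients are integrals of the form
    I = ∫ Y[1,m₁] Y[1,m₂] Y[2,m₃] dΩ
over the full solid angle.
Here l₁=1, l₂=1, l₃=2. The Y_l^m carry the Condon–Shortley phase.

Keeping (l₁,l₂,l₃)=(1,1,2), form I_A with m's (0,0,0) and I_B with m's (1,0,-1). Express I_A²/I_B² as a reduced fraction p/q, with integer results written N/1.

Shared (l₁,l₂,l₃)=(1,1,2): N and (l;000)² cancel in I_A²/I_B².
A: Δ = 0!·2!·2!/5! = 1/30; Racah Σ t=0..0: t=0:+1/1 = 1/1; ⇒ 3j(1 1 2; 0 0 0)² = 2/15, sgn +1
B: Δ = 0!·2!·2!/5! = 1/30; Racah Σ t=0..0: t=0:+1/2 = 1/2; ⇒ 3j(1 1 2; 1 0 -1)² = 1/10, sgn -1
I_A²/I_B² = (2/15)/(1/10) = 4/3

4/3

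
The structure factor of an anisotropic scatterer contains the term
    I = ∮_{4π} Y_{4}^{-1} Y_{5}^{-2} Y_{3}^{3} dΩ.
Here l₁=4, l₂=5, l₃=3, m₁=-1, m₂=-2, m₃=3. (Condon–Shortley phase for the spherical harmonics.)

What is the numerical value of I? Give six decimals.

-0.179179

Rules hold: Σm=0, L=12 even, 1≤3≤9.
N = 9·11·7 = 693
Δ = 6!·2!·4!/13! = 1/180180
Racah Σ t=2..4: t=2:+1/576 t=3:−1/144 t=4:+1/576 = -1/288
⇒ 3j(4 5 3; 0 0 0)² = 20/1001, sgn +1
Racah Σ t=3..3: t=3:−1/1728 = -1/1728
⇒ 3j(4 5 3; -1 -2 3)² = 25/858, sgn -1
4πI² = N·(3j₀)²·(3jₘ)² = 750/1859
I = -1·√(0.403443/4π) = -0.17917854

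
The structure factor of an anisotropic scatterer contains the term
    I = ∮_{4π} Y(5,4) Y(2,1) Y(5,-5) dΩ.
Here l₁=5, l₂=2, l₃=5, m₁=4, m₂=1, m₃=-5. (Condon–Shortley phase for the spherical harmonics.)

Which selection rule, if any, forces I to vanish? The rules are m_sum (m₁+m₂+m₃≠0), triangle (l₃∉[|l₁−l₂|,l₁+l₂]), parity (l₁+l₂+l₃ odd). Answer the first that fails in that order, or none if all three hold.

m₁+m₂+m₃ = 4 + 1 − 5 = 0  ✓
triangle: |5−2|=3 ≤ l₃=5 ≤ 5+2=7  ✓
parity: l₁+l₂+l₃ = 12 is even  ✓

none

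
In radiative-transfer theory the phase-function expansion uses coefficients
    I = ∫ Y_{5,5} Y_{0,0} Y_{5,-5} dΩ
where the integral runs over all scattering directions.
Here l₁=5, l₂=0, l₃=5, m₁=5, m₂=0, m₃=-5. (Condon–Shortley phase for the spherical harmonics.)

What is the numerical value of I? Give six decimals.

-0.282095

m-sum 0 ✓  L=10 even ✓  5≤5≤5 ✓
Π(2lᵢ+1) = 11×1×11 = 121
triangle coeff Δ(5,0,5) = 1/11
Σ_t [0,0]: t=0:+1/14400 = 1/14400
(3j)²=1/11 [(5 0 5; 0 0 0)], sign=-1
Σ_t [0,0]: t=0:+1/3628800 = 1/3628800
(3j)²=1/11 [(5 0 5; 5 0 -5)], sign=+1
⇒ 4πI² = 1/1
I = (-1)√(1/1/(4π)) = -0.28209479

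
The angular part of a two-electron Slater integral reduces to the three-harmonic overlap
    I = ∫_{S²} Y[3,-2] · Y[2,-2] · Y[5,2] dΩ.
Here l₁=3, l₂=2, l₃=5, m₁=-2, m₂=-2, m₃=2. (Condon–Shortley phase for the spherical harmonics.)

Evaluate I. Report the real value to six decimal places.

-2 − 2 + 2 = -2 ≠ 0: azimuthal integral kills it; I = 0

0.000000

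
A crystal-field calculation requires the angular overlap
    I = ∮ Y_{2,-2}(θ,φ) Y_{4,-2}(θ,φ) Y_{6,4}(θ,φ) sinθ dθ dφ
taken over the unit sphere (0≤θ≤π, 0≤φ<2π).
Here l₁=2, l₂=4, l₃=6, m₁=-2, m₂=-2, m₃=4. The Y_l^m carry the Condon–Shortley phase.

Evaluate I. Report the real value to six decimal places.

m-sum 0 ✓  L=12 even ✓  2≤6≤6 ✓
Π(2lᵢ+1) = 5×9×13 = 585
triangle coeff Δ(2,4,6) = 1/6435
Σ_t [0,0]: t=0:+1/2304 = 1/2304
(3j)²=5/143 [(2 4 6; 0 0 0)], sign=+1
Σ_t [0,0]: t=0:+1/34560 = 1/34560
(3j)²=14/429 [(2 4 6; -2 -2 4)], sign=+1
⇒ 4πI² = 1050/1573
I = (+1)√(1050/1573/(4π)) = 0.23047581

0.230476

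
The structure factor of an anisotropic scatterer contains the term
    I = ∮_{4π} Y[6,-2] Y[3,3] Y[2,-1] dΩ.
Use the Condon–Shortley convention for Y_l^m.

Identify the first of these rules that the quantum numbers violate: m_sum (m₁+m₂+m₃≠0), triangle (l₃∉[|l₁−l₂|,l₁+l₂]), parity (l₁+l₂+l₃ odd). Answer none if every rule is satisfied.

m₁+m₂+m₃ = -2 + 3 − 1 = 0  ✓
triangle: |6−3|=3 ≤ l₃=2 ≤ 6+3=9  ✗
parity: l₁+l₂+l₃ = 11 is odd

triangle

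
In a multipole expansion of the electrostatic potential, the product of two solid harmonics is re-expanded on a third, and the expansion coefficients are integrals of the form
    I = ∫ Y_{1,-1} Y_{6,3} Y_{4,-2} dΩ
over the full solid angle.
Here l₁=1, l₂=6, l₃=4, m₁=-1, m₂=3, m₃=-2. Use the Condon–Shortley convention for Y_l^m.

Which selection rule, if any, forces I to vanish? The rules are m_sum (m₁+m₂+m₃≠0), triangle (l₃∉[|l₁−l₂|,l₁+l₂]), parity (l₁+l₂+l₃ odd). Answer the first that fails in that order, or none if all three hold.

triangle

m₁+m₂+m₃ = -1 + 3 − 2 = 0  ✓
triangle: |1−6|=5 ≤ l₃=4 ≤ 1+6=7  ✗
parity: l₁+l₂+l₃ = 11 is odd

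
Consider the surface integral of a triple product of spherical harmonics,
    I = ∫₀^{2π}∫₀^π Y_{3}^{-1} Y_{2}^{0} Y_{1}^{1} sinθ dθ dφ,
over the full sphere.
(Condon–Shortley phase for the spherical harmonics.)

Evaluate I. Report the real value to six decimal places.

Rules hold: Σm=0, L=6 even, 1≤1≤5.
N = 7·5·3 = 105
Δ = 4!·2!·0!/7! = 1/105
Racah Σ t=2..2: t=2:+1/4 = 1/4
⇒ 3j(3 2 1; 0 0 0)² = 3/35, sgn -1
Racah Σ t=2..2: t=2:+1/8 = 1/8
⇒ 3j(3 2 1; -1 0 1)² = 2/35, sgn +1
4πI² = N·(3j₀)²·(3jₘ)² = 18/35
I = -1·√(0.514286/4π) = -0.20230066

-0.202301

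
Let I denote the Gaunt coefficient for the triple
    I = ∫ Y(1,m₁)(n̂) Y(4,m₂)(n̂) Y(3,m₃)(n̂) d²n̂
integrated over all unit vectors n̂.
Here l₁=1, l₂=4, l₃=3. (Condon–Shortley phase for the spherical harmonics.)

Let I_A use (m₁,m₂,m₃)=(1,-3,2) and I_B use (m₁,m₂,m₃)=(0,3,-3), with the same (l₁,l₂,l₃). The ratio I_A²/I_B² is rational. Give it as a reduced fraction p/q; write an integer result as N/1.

Shared (l₁,l₂,l₃)=(1,4,3): N and (l;000)² cancel in I_A²/I_B².
A: Δ = 2!·0!·6!/9! = 1/252; Racah Σ t=0..0: t=0:+1/240 = 1/240; ⇒ 3j(1 4 3; 1 -3 2)² = 1/12, sgn -1
B: Δ = 2!·0!·6!/9! = 1/252; Racah Σ t=1..1: t=1:−1/720 = -1/720; ⇒ 3j(1 4 3; 0 3 -3)² = 1/36, sgn -1
I_A²/I_B² = (1/12)/(1/36) = 3/1

3/1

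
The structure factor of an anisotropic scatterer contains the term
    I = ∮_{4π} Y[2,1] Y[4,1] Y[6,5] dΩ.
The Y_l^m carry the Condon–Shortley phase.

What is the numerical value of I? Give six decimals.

0.000000

1 + 1 + 5 = 7 ≠ 0: azimuthal integral kills it; I = 0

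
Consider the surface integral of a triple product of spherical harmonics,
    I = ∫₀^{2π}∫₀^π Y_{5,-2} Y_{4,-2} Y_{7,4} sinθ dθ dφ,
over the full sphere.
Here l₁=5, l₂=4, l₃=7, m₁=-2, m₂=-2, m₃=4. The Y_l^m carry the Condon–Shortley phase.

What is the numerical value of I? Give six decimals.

0.139828

Rules hold: Σm=0, L=16 even, 1≤7≤9.
N = 11·9·15 = 1485
Δ = 2!·8!·6!/17! = 1/6126120
Racah Σ t=0..2: t=0:+1/69120 t=1:−1/20736 t=2:+1/69120 = -1/51840
⇒ 3j(5 4 7; 0 0 0)² = 280/21879, sgn +1
Racah Σ t=0..2: t=0:+1/483840 t=1:−1/172800 t=2:+1/1036800 = -1/362880
⇒ 3j(5 4 7; -2 -2 4)² = 20/1547, sgn +1
4πI² = N·(3j₀)²·(3jₘ)² = 12000/48841
I = +1·√(0.245695/4π) = 0.13982777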